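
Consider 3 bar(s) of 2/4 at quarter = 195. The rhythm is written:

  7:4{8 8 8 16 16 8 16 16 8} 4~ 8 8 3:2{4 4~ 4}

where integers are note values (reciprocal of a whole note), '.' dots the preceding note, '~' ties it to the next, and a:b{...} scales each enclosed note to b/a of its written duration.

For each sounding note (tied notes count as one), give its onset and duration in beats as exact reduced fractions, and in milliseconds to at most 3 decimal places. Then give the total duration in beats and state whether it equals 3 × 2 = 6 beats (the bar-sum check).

1) 0.0ms=0b +87.912ms=2/7b
2) 87.912ms=2/7b +87.912ms=2/7b
3) 175.824ms=4/7b +87.912ms=2/7b
4) 263.736ms=6/7b +43.956ms=1/7b
5) 307.692ms=1b +43.956ms=1/7b
6) 351.648ms=8/7b +87.912ms=2/7b
7) 439.56ms=10/7b +43.956ms=1/7b
8) 483.516ms=11/7b +43.956ms=1/7b
9) 527.473ms=12/7b +87.912ms=2/7b
10) 615.385ms=2b +461.538ms=3/2b
11) 1076.923ms=7/2b +153.846ms=1/2b
12) 1230.769ms=4b +205.128ms=2/3b
13) 1435.897ms=14/3b +410.256ms=4/3b
Σ=6b of 6 (195bpm 2/4) — PASS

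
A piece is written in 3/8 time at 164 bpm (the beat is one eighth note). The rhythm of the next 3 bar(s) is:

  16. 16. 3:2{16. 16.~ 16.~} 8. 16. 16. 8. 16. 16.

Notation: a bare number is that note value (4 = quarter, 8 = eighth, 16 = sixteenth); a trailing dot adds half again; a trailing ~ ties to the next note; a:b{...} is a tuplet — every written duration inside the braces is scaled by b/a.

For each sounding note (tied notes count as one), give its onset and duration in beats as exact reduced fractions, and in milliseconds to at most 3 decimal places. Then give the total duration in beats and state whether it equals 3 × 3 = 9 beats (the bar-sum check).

1) 0.0ms=0b +274.39ms=3/4b
2) 274.39ms=3/4b +274.39ms=3/4b
3) 548.78ms=3/2b +182.927ms=1/2b
4) 731.707ms=2b +914.634ms=5/2b
5) 1646.341ms=9/2b +274.39ms=3/4b
6) 1920.732ms=21/4b +274.39ms=3/4b
7) 2195.122ms=6b +548.78ms=3/2b
8) 2743.902ms=15/2b +274.39ms=3/4b
9) 3018.293ms=33/4b +274.39ms=3/4b
Σ=9b of 9 (164bpm 3/8) — PASS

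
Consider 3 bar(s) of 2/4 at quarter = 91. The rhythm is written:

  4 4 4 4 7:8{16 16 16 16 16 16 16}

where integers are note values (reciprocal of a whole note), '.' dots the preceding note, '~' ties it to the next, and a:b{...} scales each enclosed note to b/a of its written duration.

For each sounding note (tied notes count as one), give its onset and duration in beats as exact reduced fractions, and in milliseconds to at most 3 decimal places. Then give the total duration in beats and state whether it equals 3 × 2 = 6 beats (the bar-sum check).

1) 0.0ms=0b +659.341ms=1b
2) 659.341ms=1b +659.341ms=1b
3) 1318.681ms=2b +659.341ms=1b
4) 1978.022ms=3b +659.341ms=1b
5) 2637.363ms=4b +188.383ms=2/7b
6) 2825.746ms=30/7b +188.383ms=2/7b
7) 3014.129ms=32/7b +188.383ms=2/7b
8) 3202.512ms=34/7b +188.383ms=2/7b
9) 3390.895ms=36/7b +188.383ms=2/7b
10) 3579.278ms=38/7b +188.383ms=2/7b
11) 3767.661ms=40/7b +188.383ms=2/7b
Σ=6b of 6 (91bpm 2/4) — PASS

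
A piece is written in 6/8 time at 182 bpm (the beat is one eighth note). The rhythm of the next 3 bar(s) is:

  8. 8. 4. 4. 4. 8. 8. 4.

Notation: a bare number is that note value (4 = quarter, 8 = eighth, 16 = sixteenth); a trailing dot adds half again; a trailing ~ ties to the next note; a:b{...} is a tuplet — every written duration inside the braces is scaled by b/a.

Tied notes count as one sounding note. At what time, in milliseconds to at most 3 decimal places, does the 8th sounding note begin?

1. 0.0ms @ 0 + 494.505ms (3/2)
2. 494.505ms @ 3/2 + 494.505ms (3/2)
3. 989.011ms @ 3 + 989.011ms (3)
4. 1978.022ms @ 6 + 989.011ms (3)
5. 2967.033ms @ 9 + 989.011ms (3)
6. 3956.044ms @ 12 + 494.505ms (3/2)
7. 4450.549ms @ 27/2 + 494.505ms (3/2)
8. 4945.055ms @ 15 + 989.011ms (3)

note 8 onset = 15b = 4945.055ms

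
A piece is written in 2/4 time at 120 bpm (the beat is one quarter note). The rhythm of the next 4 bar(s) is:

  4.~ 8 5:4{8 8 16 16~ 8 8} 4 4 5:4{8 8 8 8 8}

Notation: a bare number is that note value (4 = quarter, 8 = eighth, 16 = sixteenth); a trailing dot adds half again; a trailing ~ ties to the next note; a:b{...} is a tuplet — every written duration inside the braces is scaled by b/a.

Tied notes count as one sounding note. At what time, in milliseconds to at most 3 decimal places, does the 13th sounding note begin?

note 13 onset = 38/5b = 3800.0ms

1. 0.0ms @ 0 + 1000.0ms (2)
2. 1000.0ms @ 2 + 200.0ms (2/5)
3. 1200.0ms @ 12/5 + 200.0ms (2/5)
4. 1400.0ms @ 14/5 + 100.0ms (1/5)
5. 1500.0ms @ 3 + 300.0ms (3/5)
6. 1800.0ms @ 18/5 + 200.0ms (2/5)
7. 2000.0ms @ 4 + 500.0ms (1)
8. 2500.0ms @ 5 + 500.0ms (1)
9. 3000.0ms @ 6 + 200.0ms (2/5)
10. 3200.0ms @ 32/5 + 200.0ms (2/5)
11. 3400.0ms @ 34/5 + 200.0ms (2/5)
12. 3600.0ms @ 36/5 + 200.0ms (2/5)
13. 3800.0ms @ 38/5 + 200.0ms (2/5)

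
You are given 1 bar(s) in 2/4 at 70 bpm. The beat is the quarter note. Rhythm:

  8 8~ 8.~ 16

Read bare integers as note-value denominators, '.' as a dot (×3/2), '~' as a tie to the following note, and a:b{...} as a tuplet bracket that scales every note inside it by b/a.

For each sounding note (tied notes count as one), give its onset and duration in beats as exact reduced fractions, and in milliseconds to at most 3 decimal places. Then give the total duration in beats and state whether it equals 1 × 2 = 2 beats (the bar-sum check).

1) 0.0ms=0b +428.571ms=1/2b
2) 428.571ms=1/2b +1285.714ms=3/2b
Σ=2b of 2 (70bpm 2/4) — PASS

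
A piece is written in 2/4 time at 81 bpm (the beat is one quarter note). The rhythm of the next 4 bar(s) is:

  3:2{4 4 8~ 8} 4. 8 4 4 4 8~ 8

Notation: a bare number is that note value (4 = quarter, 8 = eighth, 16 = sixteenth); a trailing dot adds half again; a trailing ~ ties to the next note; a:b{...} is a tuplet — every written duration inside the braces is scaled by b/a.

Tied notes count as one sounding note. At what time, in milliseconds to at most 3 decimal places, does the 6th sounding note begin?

note 6 onset = 4b = 2962.963ms

1. 0.0ms @ 0 + 493.827ms (2/3)
2. 493.827ms @ 2/3 + 493.827ms (2/3)
3. 987.654ms @ 4/3 + 493.827ms (2/3)
4. 1481.481ms @ 2 + 1111.111ms (3/2)
5. 2592.593ms @ 7/2 + 370.37ms (1/2)
6. 2962.963ms @ 4 + 740.741ms (1)
7. 3703.704ms @ 5 + 740.741ms (1)
8. 4444.444ms @ 6 + 740.741ms (1)
9. 5185.185ms @ 7 + 740.741ms (1)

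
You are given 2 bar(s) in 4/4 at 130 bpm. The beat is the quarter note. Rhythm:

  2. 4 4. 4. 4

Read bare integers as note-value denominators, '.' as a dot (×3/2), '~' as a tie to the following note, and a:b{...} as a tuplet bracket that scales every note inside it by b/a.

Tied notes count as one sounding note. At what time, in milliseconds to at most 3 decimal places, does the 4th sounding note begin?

1. 0.0ms @ 0 + 1384.615ms (3)
2. 1384.615ms @ 3 + 461.538ms (1)
3. 1846.154ms @ 4 + 692.308ms (3/2)
4. 2538.462ms @ 11/2 + 692.308ms (3/2)
5. 3230.769ms @ 7 + 461.538ms (1)

note 4 onset = 11/2b = 2538.462ms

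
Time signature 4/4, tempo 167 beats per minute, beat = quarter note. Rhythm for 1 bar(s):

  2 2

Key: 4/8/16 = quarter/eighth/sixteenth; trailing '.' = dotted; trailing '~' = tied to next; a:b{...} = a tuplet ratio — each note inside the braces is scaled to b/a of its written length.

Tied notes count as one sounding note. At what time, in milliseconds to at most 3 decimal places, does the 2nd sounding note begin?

note 2 onset = 2b = 718.563ms

1. 0.0ms @ 0 + 718.563ms (2)
2. 718.563ms @ 2 + 718.563ms (2)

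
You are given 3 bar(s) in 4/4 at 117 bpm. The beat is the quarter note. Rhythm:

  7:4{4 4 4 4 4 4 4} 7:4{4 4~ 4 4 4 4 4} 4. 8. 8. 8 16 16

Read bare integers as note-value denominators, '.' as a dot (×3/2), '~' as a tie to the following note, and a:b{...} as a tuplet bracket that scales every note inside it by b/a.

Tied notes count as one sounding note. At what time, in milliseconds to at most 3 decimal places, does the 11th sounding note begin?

1. 0.0ms @ 0 + 293.04ms (4/7)
2. 293.04ms @ 4/7 + 293.04ms (4/7)
3. 586.081ms @ 8/7 + 293.04ms (4/7)
4. 879.121ms @ 12/7 + 293.04ms (4/7)
5. 1172.161ms @ 16/7 + 293.04ms (4/7)
6. 1465.201ms @ 20/7 + 293.04ms (4/7)
7. 1758.242ms @ 24/7 + 293.04ms (4/7)
8. 2051.282ms @ 4 + 293.04ms (4/7)
9. 2344.322ms @ 32/7 + 586.081ms (8/7)
10. 2930.403ms @ 40/7 + 293.04ms (4/7)
11. 3223.443ms @ 44/7 + 293.04ms (4/7)
12. 3516.484ms @ 48/7 + 293.04ms (4/7)
13. 3809.524ms @ 52/7 + 293.04ms (4/7)
14. 4102.564ms @ 8 + 769.231ms (3/2)
15. 4871.795ms @ 19/2 + 384.615ms (3/4)
16. 5256.41ms @ 41/4 + 384.615ms (3/4)
17. 5641.026ms @ 11 + 256.41ms (1/2)
18. 5897.436ms @ 23/2 + 128.205ms (1/4)
19. 6025.641ms @ 47/4 + 128.205ms (1/4)

note 11 onset = 44/7b = 3223.443ms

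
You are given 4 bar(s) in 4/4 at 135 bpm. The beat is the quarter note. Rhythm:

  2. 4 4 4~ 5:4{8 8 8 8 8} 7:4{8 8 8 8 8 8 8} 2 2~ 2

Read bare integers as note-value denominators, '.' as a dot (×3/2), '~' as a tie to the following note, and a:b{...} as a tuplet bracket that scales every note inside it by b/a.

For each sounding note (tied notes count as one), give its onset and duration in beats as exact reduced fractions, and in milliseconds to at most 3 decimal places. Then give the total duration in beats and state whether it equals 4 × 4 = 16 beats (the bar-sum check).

1) 0.0ms=0b +1333.333ms=3b
2) 1333.333ms=3b +444.444ms=1b
3) 1777.778ms=4b +444.444ms=1b
4) 2222.222ms=5b +622.222ms=7/5b
5) 2844.444ms=32/5b +177.778ms=2/5b
6) 3022.222ms=34/5b +177.778ms=2/5b
7) 3200.0ms=36/5b +177.778ms=2/5b
8) 3377.778ms=38/5b +177.778ms=2/5b
9) 3555.556ms=8b +126.984ms=2/7b
10) 3682.54ms=58/7b +126.984ms=2/7b
11) 3809.524ms=60/7b +126.984ms=2/7b
12) 3936.508ms=62/7b +126.984ms=2/7b
13) 4063.492ms=64/7b +126.984ms=2/7b
14) 4190.476ms=66/7b +126.984ms=2/7b
15) 4317.46ms=68/7b +126.984ms=2/7b
16) 4444.444ms=10b +888.889ms=2b
17) 5333.333ms=12b +1777.778ms=4b
Σ=16b of 16 (135bpm 4/4) — PASS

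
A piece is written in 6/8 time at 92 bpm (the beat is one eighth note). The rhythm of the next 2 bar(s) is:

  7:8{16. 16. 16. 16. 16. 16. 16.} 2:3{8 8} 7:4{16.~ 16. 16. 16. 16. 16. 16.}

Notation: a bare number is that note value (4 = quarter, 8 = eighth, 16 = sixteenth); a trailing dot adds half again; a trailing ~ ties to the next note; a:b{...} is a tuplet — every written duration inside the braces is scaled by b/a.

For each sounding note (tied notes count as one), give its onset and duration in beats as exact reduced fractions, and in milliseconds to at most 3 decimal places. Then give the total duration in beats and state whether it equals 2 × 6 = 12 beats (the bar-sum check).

1) 0.0ms=0b +559.006ms=6/7b
2) 559.006ms=6/7b +559.006ms=6/7b
3) 1118.012ms=12/7b +559.006ms=6/7b
4) 1677.019ms=18/7b +559.006ms=6/7b
5) 2236.025ms=24/7b +559.006ms=6/7b
6) 2795.031ms=30/7b +559.006ms=6/7b
7) 3354.037ms=36/7b +559.006ms=6/7b
8) 3913.043ms=6b +978.261ms=3/2b
9) 4891.304ms=15/2b +978.261ms=3/2b
10) 5869.565ms=9b +559.006ms=6/7b
11) 6428.571ms=69/7b +279.503ms=3/7b
12) 6708.075ms=72/7b +279.503ms=3/7b
13) 6987.578ms=75/7b +279.503ms=3/7b
14) 7267.081ms=78/7b +279.503ms=3/7b
15) 7546.584ms=81/7b +279.503ms=3/7b
Σ=12b of 12 (92bpm 6/8) — PASS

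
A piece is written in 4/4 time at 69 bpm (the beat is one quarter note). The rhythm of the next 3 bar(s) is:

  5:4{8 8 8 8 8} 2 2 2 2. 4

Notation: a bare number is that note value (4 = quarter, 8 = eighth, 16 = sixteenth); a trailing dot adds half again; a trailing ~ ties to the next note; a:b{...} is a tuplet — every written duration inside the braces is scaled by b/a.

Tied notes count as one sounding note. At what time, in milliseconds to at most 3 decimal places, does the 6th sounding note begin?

note 6 onset = 2b = 1739.13ms

1. 0.0ms @ 0 + 347.826ms (2/5)
2. 347.826ms @ 2/5 + 347.826ms (2/5)
3. 695.652ms @ 4/5 + 347.826ms (2/5)
4. 1043.478ms @ 6/5 + 347.826ms (2/5)
5. 1391.304ms @ 8/5 + 347.826ms (2/5)
6. 1739.13ms @ 2 + 1739.13ms (2)
7. 3478.261ms @ 4 + 1739.13ms (2)
8. 5217.391ms @ 6 + 1739.13ms (2)
9. 6956.522ms @ 8 + 2608.696ms (3)
10. 9565.217ms @ 11 + 869.565ms (1)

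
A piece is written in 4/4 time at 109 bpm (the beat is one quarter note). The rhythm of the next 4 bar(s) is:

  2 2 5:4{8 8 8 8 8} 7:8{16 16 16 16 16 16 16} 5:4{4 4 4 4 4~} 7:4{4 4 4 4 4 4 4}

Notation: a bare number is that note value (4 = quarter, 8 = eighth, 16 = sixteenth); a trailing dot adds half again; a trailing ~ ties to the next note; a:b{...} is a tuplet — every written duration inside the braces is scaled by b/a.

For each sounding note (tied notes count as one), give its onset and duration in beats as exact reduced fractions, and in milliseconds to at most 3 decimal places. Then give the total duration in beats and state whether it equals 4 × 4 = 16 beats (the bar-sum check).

1) 0.0ms=0b +1100.917ms=2b
2) 1100.917ms=2b +1100.917ms=2b
3) 2201.835ms=4b +220.183ms=2/5b
4) 2422.018ms=22/5b +220.183ms=2/5b
5) 2642.202ms=24/5b +220.183ms=2/5b
6) 2862.385ms=26/5b +220.183ms=2/5b
7) 3082.569ms=28/5b +220.183ms=2/5b
8) 3302.752ms=6b +157.274ms=2/7b
9) 3460.026ms=44/7b +157.274ms=2/7b
10) 3617.3ms=46/7b +157.274ms=2/7b
11) 3774.574ms=48/7b +157.274ms=2/7b
12) 3931.848ms=50/7b +157.274ms=2/7b
13) 4089.122ms=52/7b +157.274ms=2/7b
14) 4246.396ms=54/7b +157.274ms=2/7b
15) 4403.67ms=8b +440.367ms=4/5b
16) 4844.037ms=44/5b +440.367ms=4/5b
17) 5284.404ms=48/5b +440.367ms=4/5b
18) 5724.771ms=52/5b +440.367ms=4/5b
19) 6165.138ms=56/5b +754.915ms=48/35b
20) 6920.052ms=88/7b +314.548ms=4/7b
21) 7234.6ms=92/7b +314.548ms=4/7b
22) 7549.148ms=96/7b +314.548ms=4/7b
23) 7863.696ms=100/7b +314.548ms=4/7b
24) 8178.244ms=104/7b +314.548ms=4/7b
25) 8492.792ms=108/7b +314.548ms=4/7b
Σ=16b of 16 (109bpm 4/4) — PASS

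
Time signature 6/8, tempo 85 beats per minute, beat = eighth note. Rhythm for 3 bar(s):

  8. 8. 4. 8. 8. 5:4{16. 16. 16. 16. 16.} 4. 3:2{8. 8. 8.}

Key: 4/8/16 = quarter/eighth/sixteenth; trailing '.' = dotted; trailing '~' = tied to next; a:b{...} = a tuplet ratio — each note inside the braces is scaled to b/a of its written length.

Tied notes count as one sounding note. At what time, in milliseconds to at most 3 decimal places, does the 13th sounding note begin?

note 13 onset = 16b = 11294.118ms

1. 0.0ms @ 0 + 1058.824ms (3/2)
2. 1058.824ms @ 3/2 + 1058.824ms (3/2)
3. 2117.647ms @ 3 + 2117.647ms (3)
4. 4235.294ms @ 6 + 1058.824ms (3/2)
5. 5294.118ms @ 15/2 + 1058.824ms (3/2)
6. 6352.941ms @ 9 + 423.529ms (3/5)
7. 6776.471ms @ 48/5 + 423.529ms (3/5)
8. 7200.0ms @ 51/5 + 423.529ms (3/5)
9. 7623.529ms @ 54/5 + 423.529ms (3/5)
10. 8047.059ms @ 57/5 + 423.529ms (3/5)
11. 8470.588ms @ 12 + 2117.647ms (3)
12. 10588.235ms @ 15 + 705.882ms (1)
13. 11294.118ms @ 16 + 705.882ms (1)
14. 12000.0ms @ 17 + 705.882ms (1)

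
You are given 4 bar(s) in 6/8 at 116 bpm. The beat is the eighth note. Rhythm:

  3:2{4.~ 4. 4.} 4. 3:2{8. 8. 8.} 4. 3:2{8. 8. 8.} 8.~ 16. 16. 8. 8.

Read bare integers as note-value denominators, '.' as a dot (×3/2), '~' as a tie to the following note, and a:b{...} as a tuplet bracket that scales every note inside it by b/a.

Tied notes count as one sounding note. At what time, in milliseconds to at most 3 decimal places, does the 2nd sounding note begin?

note 2 onset = 4b = 2068.966ms

1. 0.0ms @ 0 + 2068.966ms (4)
2. 2068.966ms @ 4 + 1034.483ms (2)
3. 3103.448ms @ 6 + 1551.724ms (3)
4. 4655.172ms @ 9 + 517.241ms (1)
5. 5172.414ms @ 10 + 517.241ms (1)
6. 5689.655ms @ 11 + 517.241ms (1)
7. 6206.897ms @ 12 + 1551.724ms (3)
8. 7758.621ms @ 15 + 517.241ms (1)
9. 8275.862ms @ 16 + 517.241ms (1)
10. 8793.103ms @ 17 + 517.241ms (1)
11. 9310.345ms @ 18 + 1163.793ms (9/4)
12. 10474.138ms @ 81/4 + 387.931ms (3/4)
13. 10862.069ms @ 21 + 775.862ms (3/2)
14. 11637.931ms @ 45/2 + 775.862ms (3/2)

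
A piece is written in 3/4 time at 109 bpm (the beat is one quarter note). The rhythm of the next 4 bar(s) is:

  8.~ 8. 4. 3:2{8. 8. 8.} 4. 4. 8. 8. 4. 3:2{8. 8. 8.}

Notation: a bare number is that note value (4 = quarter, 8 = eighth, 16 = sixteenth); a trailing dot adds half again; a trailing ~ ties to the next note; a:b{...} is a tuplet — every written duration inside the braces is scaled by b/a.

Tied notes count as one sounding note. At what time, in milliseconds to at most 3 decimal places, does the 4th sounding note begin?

1. 0.0ms @ 0 + 825.688ms (3/2)
2. 825.688ms @ 3/2 + 825.688ms (3/2)
3. 1651.376ms @ 3 + 275.229ms (1/2)
4. 1926.606ms @ 7/2 + 275.229ms (1/2)
5. 2201.835ms @ 4 + 275.229ms (1/2)
6. 2477.064ms @ 9/2 + 825.688ms (3/2)
7. 3302.752ms @ 6 + 825.688ms (3/2)
8. 4128.44ms @ 15/2 + 412.844ms (3/4)
9. 4541.284ms @ 33/4 + 412.844ms (3/4)
10. 4954.128ms @ 9 + 825.688ms (3/2)
11. 5779.817ms @ 21/2 + 275.229ms (1/2)
12. 6055.046ms @ 11 + 275.229ms (1/2)
13. 6330.275ms @ 23/2 + 275.229ms (1/2)

note 4 onset = 7/2b = 1926.606ms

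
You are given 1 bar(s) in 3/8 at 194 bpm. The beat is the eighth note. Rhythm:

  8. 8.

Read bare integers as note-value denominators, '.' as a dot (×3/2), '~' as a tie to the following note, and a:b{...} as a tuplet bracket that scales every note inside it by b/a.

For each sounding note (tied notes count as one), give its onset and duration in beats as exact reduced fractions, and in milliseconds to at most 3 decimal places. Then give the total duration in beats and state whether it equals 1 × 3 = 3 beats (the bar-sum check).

1) 0.0ms=0b +463.918ms=3/2b
2) 463.918ms=3/2b +463.918ms=3/2b
Σ=3b of 3 (194bpm 3/8) — PASS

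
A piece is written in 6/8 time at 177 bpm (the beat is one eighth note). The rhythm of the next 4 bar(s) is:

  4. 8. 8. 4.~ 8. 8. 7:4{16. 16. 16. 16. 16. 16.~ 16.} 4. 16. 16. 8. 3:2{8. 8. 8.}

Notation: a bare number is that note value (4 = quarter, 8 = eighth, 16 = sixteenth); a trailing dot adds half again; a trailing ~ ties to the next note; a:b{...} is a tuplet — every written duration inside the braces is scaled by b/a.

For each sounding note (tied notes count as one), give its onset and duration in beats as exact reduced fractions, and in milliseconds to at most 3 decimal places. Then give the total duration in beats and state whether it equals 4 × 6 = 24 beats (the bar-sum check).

1) 0.0ms=0b +1016.949ms=3b
2) 1016.949ms=3b +508.475ms=3/2b
3) 1525.424ms=9/2b +508.475ms=3/2b
4) 2033.898ms=6b +1525.424ms=9/2b
5) 3559.322ms=21/2b +508.475ms=3/2b
6) 4067.797ms=12b +145.278ms=3/7b
7) 4213.075ms=87/7b +145.278ms=3/7b
8) 4358.354ms=90/7b +145.278ms=3/7b
9) 4503.632ms=93/7b +145.278ms=3/7b
10) 4648.91ms=96/7b +145.278ms=3/7b
11) 4794.189ms=99/7b +290.557ms=6/7b
12) 5084.746ms=15b +1016.949ms=3b
13) 6101.695ms=18b +254.237ms=3/4b
14) 6355.932ms=75/4b +254.237ms=3/4b
15) 6610.169ms=39/2b +508.475ms=3/2b
16) 7118.644ms=21b +338.983ms=1b
17) 7457.627ms=22b +338.983ms=1b
18) 7796.61ms=23b +338.983ms=1b
Σ=24b of 24 (177bpm 6/8) — PASS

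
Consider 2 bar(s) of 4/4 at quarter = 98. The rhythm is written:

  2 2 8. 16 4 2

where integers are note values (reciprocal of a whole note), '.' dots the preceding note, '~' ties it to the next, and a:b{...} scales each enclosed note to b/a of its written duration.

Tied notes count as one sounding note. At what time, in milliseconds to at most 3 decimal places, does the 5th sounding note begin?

note 5 onset = 5b = 3061.224ms

1. 0.0ms @ 0 + 1224.49ms (2)
2. 1224.49ms @ 2 + 1224.49ms (2)
3. 2448.98ms @ 4 + 459.184ms (3/4)
4. 2908.163ms @ 19/4 + 153.061ms (1/4)
5. 3061.224ms @ 5 + 612.245ms (1)
6. 3673.469ms @ 6 + 1224.49ms (2)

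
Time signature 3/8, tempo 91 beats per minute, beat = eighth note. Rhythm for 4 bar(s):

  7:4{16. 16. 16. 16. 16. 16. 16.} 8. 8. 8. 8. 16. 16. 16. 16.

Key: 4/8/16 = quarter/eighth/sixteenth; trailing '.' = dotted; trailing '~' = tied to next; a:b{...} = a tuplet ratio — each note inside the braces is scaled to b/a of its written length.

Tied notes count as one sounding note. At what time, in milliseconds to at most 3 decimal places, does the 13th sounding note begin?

1. 0.0ms @ 0 + 282.575ms (3/7)
2. 282.575ms @ 3/7 + 282.575ms (3/7)
3. 565.149ms @ 6/7 + 282.575ms (3/7)
4. 847.724ms @ 9/7 + 282.575ms (3/7)
5. 1130.298ms @ 12/7 + 282.575ms (3/7)
6. 1412.873ms @ 15/7 + 282.575ms (3/7)
7. 1695.447ms @ 18/7 + 282.575ms (3/7)
8. 1978.022ms @ 3 + 989.011ms (3/2)
9. 2967.033ms @ 9/2 + 989.011ms (3/2)
10. 3956.044ms @ 6 + 989.011ms (3/2)
11. 4945.055ms @ 15/2 + 989.011ms (3/2)
12. 5934.066ms @ 9 + 494.505ms (3/4)
13. 6428.571ms @ 39/4 + 494.505ms (3/4)
14. 6923.077ms @ 21/2 + 494.505ms (3/4)
15. 7417.582ms @ 45/4 + 494.505ms (3/4)

note 13 onset = 39/4b = 6428.571ms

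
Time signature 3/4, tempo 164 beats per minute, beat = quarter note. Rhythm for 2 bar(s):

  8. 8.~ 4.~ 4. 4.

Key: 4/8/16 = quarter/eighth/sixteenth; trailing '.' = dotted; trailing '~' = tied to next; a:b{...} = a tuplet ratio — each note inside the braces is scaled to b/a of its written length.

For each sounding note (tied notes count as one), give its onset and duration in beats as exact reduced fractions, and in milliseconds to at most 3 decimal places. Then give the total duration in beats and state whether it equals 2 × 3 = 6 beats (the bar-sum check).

1) 0.0ms=0b +274.39ms=3/4b
2) 274.39ms=3/4b +1371.951ms=15/4b
3) 1646.341ms=9/2b +548.78ms=3/2b
Σ=6b of 6 (164bpm 3/4) — PASS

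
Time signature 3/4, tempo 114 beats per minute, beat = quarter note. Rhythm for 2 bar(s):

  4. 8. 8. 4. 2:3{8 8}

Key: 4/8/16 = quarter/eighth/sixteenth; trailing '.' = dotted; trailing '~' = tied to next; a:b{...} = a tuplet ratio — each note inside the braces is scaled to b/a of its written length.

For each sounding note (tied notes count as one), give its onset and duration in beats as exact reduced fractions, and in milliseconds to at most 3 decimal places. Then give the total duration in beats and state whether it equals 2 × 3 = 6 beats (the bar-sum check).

1) 0.0ms=0b +789.474ms=3/2b
2) 789.474ms=3/2b +394.737ms=3/4b
3) 1184.211ms=9/4b +394.737ms=3/4b
4) 1578.947ms=3b +789.474ms=3/2b
5) 2368.421ms=9/2b +394.737ms=3/4b
6) 2763.158ms=21/4b +394.737ms=3/4b
Σ=6b of 6 (114bpm 3/4) — PASS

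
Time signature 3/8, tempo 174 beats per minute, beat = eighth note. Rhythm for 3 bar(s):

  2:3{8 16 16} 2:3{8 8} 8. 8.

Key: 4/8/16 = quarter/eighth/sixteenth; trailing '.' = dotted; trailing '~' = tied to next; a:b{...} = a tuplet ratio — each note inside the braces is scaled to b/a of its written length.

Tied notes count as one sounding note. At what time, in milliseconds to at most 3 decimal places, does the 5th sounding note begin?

1. 0.0ms @ 0 + 517.241ms (3/2)
2. 517.241ms @ 3/2 + 258.621ms (3/4)
3. 775.862ms @ 9/4 + 258.621ms (3/4)
4. 1034.483ms @ 3 + 517.241ms (3/2)
5. 1551.724ms @ 9/2 + 517.241ms (3/2)
6. 2068.966ms @ 6 + 517.241ms (3/2)
7. 2586.207ms @ 15/2 + 517.241ms (3/2)

note 5 onset = 9/2b = 1551.724ms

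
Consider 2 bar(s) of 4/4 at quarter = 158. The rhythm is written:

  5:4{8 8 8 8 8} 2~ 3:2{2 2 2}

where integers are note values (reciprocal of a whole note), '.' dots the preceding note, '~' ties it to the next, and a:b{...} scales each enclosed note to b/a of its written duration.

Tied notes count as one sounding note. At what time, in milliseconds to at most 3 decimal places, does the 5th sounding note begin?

1. 0.0ms @ 0 + 151.899ms (2/5)
2. 151.899ms @ 2/5 + 151.899ms (2/5)
3. 303.797ms @ 4/5 + 151.899ms (2/5)
4. 455.696ms @ 6/5 + 151.899ms (2/5)
5. 607.595ms @ 8/5 + 151.899ms (2/5)
6. 759.494ms @ 2 + 1265.823ms (10/3)
7. 2025.316ms @ 16/3 + 506.329ms (4/3)
8. 2531.646ms @ 20/3 + 506.329ms (4/3)

note 5 onset = 8/5b = 607.595ms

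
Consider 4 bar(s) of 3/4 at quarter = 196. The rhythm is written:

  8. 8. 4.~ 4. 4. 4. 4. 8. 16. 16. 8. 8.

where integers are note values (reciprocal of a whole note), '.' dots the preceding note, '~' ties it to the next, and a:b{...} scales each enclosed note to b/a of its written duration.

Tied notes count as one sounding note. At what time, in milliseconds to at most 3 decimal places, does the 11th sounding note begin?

1. 0.0ms @ 0 + 229.592ms (3/4)
2. 229.592ms @ 3/4 + 229.592ms (3/4)
3. 459.184ms @ 3/2 + 918.367ms (3)
4. 1377.551ms @ 9/2 + 459.184ms (3/2)
5. 1836.735ms @ 6 + 459.184ms (3/2)
6. 2295.918ms @ 15/2 + 459.184ms (3/2)
7. 2755.102ms @ 9 + 229.592ms (3/4)
8. 2984.694ms @ 39/4 + 114.796ms (3/8)
9. 3099.49ms @ 81/8 + 114.796ms (3/8)
10. 3214.286ms @ 21/2 + 229.592ms (3/4)
11. 3443.878ms @ 45/4 + 229.592ms (3/4)

note 11 onset = 45/4b = 3443.878ms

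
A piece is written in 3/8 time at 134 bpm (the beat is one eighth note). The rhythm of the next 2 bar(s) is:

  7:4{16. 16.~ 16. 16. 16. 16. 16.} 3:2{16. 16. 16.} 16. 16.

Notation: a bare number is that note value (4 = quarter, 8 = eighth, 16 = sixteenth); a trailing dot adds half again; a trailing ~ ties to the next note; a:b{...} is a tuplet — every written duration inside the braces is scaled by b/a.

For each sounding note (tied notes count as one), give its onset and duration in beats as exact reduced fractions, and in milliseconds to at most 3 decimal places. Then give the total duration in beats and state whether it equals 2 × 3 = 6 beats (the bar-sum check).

1) 0.0ms=0b +191.898ms=3/7b
2) 191.898ms=3/7b +383.795ms=6/7b
3) 575.693ms=9/7b +191.898ms=3/7b
4) 767.591ms=12/7b +191.898ms=3/7b
5) 959.488ms=15/7b +191.898ms=3/7b
6) 1151.386ms=18/7b +191.898ms=3/7b
7) 1343.284ms=3b +223.881ms=1/2b
8) 1567.164ms=7/2b +223.881ms=1/2b
9) 1791.045ms=4b +223.881ms=1/2b
10) 2014.925ms=9/2b +335.821ms=3/4b
11) 2350.746ms=21/4b +335.821ms=3/4b
Σ=6b of 6 (134bpm 3/8) — PASS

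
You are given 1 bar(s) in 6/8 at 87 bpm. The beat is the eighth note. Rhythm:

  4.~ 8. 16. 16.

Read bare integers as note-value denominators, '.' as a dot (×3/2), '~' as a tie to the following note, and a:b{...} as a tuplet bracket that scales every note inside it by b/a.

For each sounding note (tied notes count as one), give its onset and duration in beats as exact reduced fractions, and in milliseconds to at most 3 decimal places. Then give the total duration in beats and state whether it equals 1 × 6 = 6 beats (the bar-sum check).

1) 0.0ms=0b +3103.448ms=9/2b
2) 3103.448ms=9/2b +517.241ms=3/4b
3) 3620.69ms=21/4b +517.241ms=3/4b
Σ=6b of 6 (87bpm 6/8) — PASS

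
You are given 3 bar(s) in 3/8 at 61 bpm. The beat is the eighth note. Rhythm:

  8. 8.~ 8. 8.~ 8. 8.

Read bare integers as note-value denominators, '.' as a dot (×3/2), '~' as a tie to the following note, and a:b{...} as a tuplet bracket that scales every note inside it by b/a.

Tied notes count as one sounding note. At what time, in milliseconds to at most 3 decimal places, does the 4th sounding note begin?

1. 0.0ms @ 0 + 1475.41ms (3/2)
2. 1475.41ms @ 3/2 + 2950.82ms (3)
3. 4426.23ms @ 9/2 + 2950.82ms (3)
4. 7377.049ms @ 15/2 + 1475.41ms (3/2)

note 4 onset = 15/2b = 7377.049ms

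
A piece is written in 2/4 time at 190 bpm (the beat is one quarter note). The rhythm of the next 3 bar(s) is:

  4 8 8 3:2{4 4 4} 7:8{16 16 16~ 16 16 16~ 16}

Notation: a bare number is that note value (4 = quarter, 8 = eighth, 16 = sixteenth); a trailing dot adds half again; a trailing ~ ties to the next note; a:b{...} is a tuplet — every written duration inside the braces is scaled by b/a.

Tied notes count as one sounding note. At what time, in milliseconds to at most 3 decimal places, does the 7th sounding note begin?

note 7 onset = 4b = 1263.158ms

1. 0.0ms @ 0 + 315.789ms (1)
2. 315.789ms @ 1 + 157.895ms (1/2)
3. 473.684ms @ 3/2 + 157.895ms (1/2)
4. 631.579ms @ 2 + 210.526ms (2/3)
5. 842.105ms @ 8/3 + 210.526ms (2/3)
6. 1052.632ms @ 10/3 + 210.526ms (2/3)
7. 1263.158ms @ 4 + 90.226ms (2/7)
8. 1353.383ms @ 30/7 + 90.226ms (2/7)
9. 1443.609ms @ 32/7 + 180.451ms (4/7)
10. 1624.06ms @ 36/7 + 90.226ms (2/7)
11. 1714.286ms @ 38/7 + 180.451ms (4/7)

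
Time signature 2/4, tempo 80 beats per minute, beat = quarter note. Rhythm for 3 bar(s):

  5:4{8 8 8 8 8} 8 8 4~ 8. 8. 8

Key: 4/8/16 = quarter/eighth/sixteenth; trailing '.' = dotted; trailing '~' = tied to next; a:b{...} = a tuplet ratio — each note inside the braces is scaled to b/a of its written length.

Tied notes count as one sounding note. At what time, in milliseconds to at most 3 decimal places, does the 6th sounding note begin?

note 6 onset = 2b = 1500.0ms

1. 0.0ms @ 0 + 300.0ms (2/5)
2. 300.0ms @ 2/5 + 300.0ms (2/5)
3. 600.0ms @ 4/5 + 300.0ms (2/5)
4. 900.0ms @ 6/5 + 300.0ms (2/5)
5. 1200.0ms @ 8/5 + 300.0ms (2/5)
6. 1500.0ms @ 2 + 375.0ms (1/2)
7. 1875.0ms @ 5/2 + 375.0ms (1/2)
8. 2250.0ms @ 3 + 1312.5ms (7/4)
9. 3562.5ms @ 19/4 + 562.5ms (3/4)
10. 4125.0ms @ 11/2 + 375.0ms (1/2)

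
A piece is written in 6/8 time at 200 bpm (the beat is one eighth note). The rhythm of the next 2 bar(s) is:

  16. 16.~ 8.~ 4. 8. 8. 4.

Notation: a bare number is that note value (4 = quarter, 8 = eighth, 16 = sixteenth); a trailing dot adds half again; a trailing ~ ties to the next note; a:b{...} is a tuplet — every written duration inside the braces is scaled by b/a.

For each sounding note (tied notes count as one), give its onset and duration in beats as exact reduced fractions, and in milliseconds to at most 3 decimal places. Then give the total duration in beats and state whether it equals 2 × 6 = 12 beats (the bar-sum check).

1) 0.0ms=0b +225.0ms=3/4b
2) 225.0ms=3/4b +1575.0ms=21/4b
3) 1800.0ms=6b +450.0ms=3/2b
4) 2250.0ms=15/2b +450.0ms=3/2b
5) 2700.0ms=9b +900.0ms=3b
Σ=12b of 12 (200bpm 6/8) — PASS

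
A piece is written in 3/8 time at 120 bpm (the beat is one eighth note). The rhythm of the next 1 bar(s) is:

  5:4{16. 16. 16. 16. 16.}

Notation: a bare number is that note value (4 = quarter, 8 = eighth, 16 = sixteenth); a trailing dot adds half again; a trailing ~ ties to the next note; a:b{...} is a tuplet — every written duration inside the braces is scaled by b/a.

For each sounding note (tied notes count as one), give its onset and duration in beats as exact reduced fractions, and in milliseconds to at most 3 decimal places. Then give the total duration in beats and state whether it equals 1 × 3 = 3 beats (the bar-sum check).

1) 0.0ms=0b +300.0ms=3/5b
2) 300.0ms=3/5b +300.0ms=3/5b
3) 600.0ms=6/5b +300.0ms=3/5b
4) 900.0ms=9/5b +300.0ms=3/5b
5) 1200.0ms=12/5b +300.0ms=3/5b
Σ=3b of 3 (120bpm 3/8) — PASS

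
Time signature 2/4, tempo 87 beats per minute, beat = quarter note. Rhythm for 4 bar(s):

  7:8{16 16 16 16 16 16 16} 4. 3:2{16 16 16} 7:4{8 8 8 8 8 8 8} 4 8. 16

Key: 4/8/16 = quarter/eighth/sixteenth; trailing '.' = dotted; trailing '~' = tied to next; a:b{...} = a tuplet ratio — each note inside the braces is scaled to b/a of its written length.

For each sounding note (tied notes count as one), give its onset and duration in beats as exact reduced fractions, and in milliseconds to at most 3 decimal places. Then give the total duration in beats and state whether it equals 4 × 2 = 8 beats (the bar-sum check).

1) 0.0ms=0b +197.044ms=2/7b
2) 197.044ms=2/7b +197.044ms=2/7b
3) 394.089ms=4/7b +197.044ms=2/7b
4) 591.133ms=6/7b +197.044ms=2/7b
5) 788.177ms=8/7b +197.044ms=2/7b
6) 985.222ms=10/7b +197.044ms=2/7b
7) 1182.266ms=12/7b +197.044ms=2/7b
8) 1379.31ms=2b +1034.483ms=3/2b
9) 2413.793ms=7/2b +114.943ms=1/6b
10) 2528.736ms=11/3b +114.943ms=1/6b
11) 2643.678ms=23/6b +114.943ms=1/6b
12) 2758.621ms=4b +197.044ms=2/7b
13) 2955.665ms=30/7b +197.044ms=2/7b
14) 3152.709ms=32/7b +197.044ms=2/7b
15) 3349.754ms=34/7b +197.044ms=2/7b
16) 3546.798ms=36/7b +197.044ms=2/7b
17) 3743.842ms=38/7b +197.044ms=2/7b
18) 3940.887ms=40/7b +197.044ms=2/7b
19) 4137.931ms=6b +689.655ms=1b
20) 4827.586ms=7b +517.241ms=3/4b
21) 5344.828ms=31/4b +172.414ms=1/4b
Σ=8b of 8 (87bpm 2/4) — PASS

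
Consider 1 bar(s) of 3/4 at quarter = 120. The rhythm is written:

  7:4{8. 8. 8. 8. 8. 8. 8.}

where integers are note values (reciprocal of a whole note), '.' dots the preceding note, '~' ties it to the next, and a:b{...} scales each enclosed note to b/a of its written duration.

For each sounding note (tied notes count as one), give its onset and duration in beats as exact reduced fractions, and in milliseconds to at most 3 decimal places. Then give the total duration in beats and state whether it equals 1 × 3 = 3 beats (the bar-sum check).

1) 0.0ms=0b +214.286ms=3/7b
2) 214.286ms=3/7b +214.286ms=3/7b
3) 428.571ms=6/7b +214.286ms=3/7b
4) 642.857ms=9/7b +214.286ms=3/7b
5) 857.143ms=12/7b +214.286ms=3/7b
6) 1071.429ms=15/7b +214.286ms=3/7b
7) 1285.714ms=18/7b +214.286ms=3/7b
Σ=3b of 3 (120bpm 3/4) — PASS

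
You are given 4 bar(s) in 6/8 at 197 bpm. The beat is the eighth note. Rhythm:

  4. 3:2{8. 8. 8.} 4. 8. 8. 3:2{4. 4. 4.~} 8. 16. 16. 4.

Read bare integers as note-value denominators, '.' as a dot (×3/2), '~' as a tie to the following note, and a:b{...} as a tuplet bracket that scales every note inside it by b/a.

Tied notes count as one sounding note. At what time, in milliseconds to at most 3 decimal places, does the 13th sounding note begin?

1. 0.0ms @ 0 + 913.706ms (3)
2. 913.706ms @ 3 + 304.569ms (1)
3. 1218.274ms @ 4 + 304.569ms (1)
4. 1522.843ms @ 5 + 304.569ms (1)
5. 1827.411ms @ 6 + 913.706ms (3)
6. 2741.117ms @ 9 + 456.853ms (3/2)
7. 3197.97ms @ 21/2 + 456.853ms (3/2)
8. 3654.822ms @ 12 + 609.137ms (2)
9. 4263.959ms @ 14 + 609.137ms (2)
10. 4873.096ms @ 16 + 1065.99ms (7/2)
11. 5939.086ms @ 39/2 + 228.426ms (3/4)
12. 6167.513ms @ 81/4 + 228.426ms (3/4)
13. 6395.939ms @ 21 + 913.706ms (3)

note 13 onset = 21b = 6395.939ms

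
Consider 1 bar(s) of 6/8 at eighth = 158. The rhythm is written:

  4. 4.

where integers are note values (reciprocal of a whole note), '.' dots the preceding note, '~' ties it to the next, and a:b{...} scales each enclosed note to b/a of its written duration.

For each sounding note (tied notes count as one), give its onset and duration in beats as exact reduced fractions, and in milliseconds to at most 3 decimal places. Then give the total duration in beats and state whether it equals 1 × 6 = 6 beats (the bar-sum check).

1) 0.0ms=0b +1139.241ms=3b
2) 1139.241ms=3b +1139.241ms=3b
Σ=6b of 6 (158bpm 6/8) — PASS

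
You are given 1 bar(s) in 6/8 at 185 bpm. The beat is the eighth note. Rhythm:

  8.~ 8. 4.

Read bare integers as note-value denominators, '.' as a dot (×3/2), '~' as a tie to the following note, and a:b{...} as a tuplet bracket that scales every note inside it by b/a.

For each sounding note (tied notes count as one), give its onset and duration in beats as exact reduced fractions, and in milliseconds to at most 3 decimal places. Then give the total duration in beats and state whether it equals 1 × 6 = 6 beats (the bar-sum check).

1) 0.0ms=0b +972.973ms=3b
2) 972.973ms=3b +972.973ms=3b
Σ=6b of 6 (185bpm 6/8) — PASS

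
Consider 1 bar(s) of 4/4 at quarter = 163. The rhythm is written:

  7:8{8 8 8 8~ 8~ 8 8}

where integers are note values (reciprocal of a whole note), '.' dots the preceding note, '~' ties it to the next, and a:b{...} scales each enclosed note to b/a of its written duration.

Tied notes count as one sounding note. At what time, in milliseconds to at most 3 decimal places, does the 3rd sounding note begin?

note 3 onset = 8/7b = 420.684ms

1. 0.0ms @ 0 + 210.342ms (4/7)
2. 210.342ms @ 4/7 + 210.342ms (4/7)
3. 420.684ms @ 8/7 + 210.342ms (4/7)
4. 631.025ms @ 12/7 + 631.025ms (12/7)
5. 1262.051ms @ 24/7 + 210.342ms (4/7)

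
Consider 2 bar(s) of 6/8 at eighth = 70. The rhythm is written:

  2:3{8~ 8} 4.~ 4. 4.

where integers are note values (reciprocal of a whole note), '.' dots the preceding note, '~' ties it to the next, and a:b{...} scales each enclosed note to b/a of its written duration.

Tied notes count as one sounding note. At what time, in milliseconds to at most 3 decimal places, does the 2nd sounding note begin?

1. 0.0ms @ 0 + 2571.429ms (3)
2. 2571.429ms @ 3 + 5142.857ms (6)
3. 7714.286ms @ 9 + 2571.429ms (3)

note 2 onset = 3b = 2571.429ms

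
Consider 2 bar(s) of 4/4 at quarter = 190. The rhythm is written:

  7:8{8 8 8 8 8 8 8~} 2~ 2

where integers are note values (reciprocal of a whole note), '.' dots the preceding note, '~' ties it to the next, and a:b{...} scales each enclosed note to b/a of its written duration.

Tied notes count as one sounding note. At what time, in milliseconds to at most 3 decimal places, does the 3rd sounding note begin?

note 3 onset = 8/7b = 360.902ms

1. 0.0ms @ 0 + 180.451ms (4/7)
2. 180.451ms @ 4/7 + 180.451ms (4/7)
3. 360.902ms @ 8/7 + 180.451ms (4/7)
4. 541.353ms @ 12/7 + 180.451ms (4/7)
5. 721.805ms @ 16/7 + 180.451ms (4/7)
6. 902.256ms @ 20/7 + 180.451ms (4/7)
7. 1082.707ms @ 24/7 + 1443.609ms (32/7)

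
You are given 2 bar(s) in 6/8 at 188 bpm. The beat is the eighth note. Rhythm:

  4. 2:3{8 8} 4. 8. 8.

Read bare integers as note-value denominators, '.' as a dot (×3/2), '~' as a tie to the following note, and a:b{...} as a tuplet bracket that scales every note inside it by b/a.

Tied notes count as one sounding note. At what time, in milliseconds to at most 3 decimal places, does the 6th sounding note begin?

note 6 onset = 21/2b = 3351.064ms

1. 0.0ms @ 0 + 957.447ms (3)
2. 957.447ms @ 3 + 478.723ms (3/2)
3. 1436.17ms @ 9/2 + 478.723ms (3/2)
4. 1914.894ms @ 6 + 957.447ms (3)
5. 2872.34ms @ 9 + 478.723ms (3/2)
6. 3351.064ms @ 21/2 + 478.723ms (3/2)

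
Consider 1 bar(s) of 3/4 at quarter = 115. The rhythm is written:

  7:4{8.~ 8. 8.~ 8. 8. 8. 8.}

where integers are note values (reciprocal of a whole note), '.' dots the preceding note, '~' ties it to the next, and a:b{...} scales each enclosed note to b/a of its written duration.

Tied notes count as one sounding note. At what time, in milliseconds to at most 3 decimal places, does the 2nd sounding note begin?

1. 0.0ms @ 0 + 447.205ms (6/7)
2. 447.205ms @ 6/7 + 447.205ms (6/7)
3. 894.41ms @ 12/7 + 223.602ms (3/7)
4. 1118.012ms @ 15/7 + 223.602ms (3/7)
5. 1341.615ms @ 18/7 + 223.602ms (3/7)

note 2 onset = 6/7b = 447.205ms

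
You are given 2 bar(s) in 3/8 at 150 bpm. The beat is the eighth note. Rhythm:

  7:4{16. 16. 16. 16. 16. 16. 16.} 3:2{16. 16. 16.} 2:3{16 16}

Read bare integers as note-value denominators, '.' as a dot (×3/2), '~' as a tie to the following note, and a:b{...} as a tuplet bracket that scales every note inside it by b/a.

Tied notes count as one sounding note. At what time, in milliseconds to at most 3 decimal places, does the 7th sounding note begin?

1. 0.0ms @ 0 + 171.429ms (3/7)
2. 171.429ms @ 3/7 + 171.429ms (3/7)
3. 342.857ms @ 6/7 + 171.429ms (3/7)
4. 514.286ms @ 9/7 + 171.429ms (3/7)
5. 685.714ms @ 12/7 + 171.429ms (3/7)
6. 857.143ms @ 15/7 + 171.429ms (3/7)
7. 1028.571ms @ 18/7 + 171.429ms (3/7)
8. 1200.0ms @ 3 + 200.0ms (1/2)
9. 1400.0ms @ 7/2 + 200.0ms (1/2)
10. 1600.0ms @ 4 + 200.0ms (1/2)
11. 1800.0ms @ 9/2 + 300.0ms (3/4)
12. 2100.0ms @ 21/4 + 300.0ms (3/4)

note 7 onset = 18/7b = 1028.571ms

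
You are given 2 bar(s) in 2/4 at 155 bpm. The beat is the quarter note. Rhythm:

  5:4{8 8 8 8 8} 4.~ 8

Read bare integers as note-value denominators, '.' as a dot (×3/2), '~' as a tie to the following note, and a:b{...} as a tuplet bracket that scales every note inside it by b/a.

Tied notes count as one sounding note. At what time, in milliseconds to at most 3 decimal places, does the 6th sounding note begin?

note 6 onset = 2b = 774.194ms

1. 0.0ms @ 0 + 154.839ms (2/5)
2. 154.839ms @ 2/5 + 154.839ms (2/5)
3. 309.677ms @ 4/5 + 154.839ms (2/5)
4. 464.516ms @ 6/5 + 154.839ms (2/5)
5. 619.355ms @ 8/5 + 154.839ms (2/5)
6. 774.194ms @ 2 + 774.194ms (2)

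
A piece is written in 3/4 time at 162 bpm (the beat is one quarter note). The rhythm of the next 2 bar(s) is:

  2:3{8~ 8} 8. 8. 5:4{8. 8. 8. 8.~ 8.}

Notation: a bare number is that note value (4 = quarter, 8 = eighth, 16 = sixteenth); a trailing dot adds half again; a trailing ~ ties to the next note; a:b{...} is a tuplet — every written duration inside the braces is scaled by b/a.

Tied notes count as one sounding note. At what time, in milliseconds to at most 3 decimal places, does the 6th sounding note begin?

note 6 onset = 21/5b = 1555.556ms

1. 0.0ms @ 0 + 555.556ms (3/2)
2. 555.556ms @ 3/2 + 277.778ms (3/4)
3. 833.333ms @ 9/4 + 277.778ms (3/4)
4. 1111.111ms @ 3 + 222.222ms (3/5)
5. 1333.333ms @ 18/5 + 222.222ms (3/5)
6. 1555.556ms @ 21/5 + 222.222ms (3/5)
7. 1777.778ms @ 24/5 + 444.444ms (6/5)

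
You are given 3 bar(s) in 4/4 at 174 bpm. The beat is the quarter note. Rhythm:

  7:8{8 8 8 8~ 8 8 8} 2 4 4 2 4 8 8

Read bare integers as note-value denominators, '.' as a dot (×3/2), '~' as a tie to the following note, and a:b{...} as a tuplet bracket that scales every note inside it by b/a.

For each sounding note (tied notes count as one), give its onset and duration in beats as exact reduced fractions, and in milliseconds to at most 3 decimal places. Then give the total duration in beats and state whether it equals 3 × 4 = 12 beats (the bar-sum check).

1) 0.0ms=0b +197.044ms=4/7b
2) 197.044ms=4/7b +197.044ms=4/7b
3) 394.089ms=8/7b +197.044ms=4/7b
4) 591.133ms=12/7b +394.089ms=8/7b
5) 985.222ms=20/7b +197.044ms=4/7b
6) 1182.266ms=24/7b +197.044ms=4/7b
7) 1379.31ms=4b +689.655ms=2b
8) 2068.966ms=6b +344.828ms=1b
9) 2413.793ms=7b +344.828ms=1b
10) 2758.621ms=8b +689.655ms=2b
11) 3448.276ms=10b +344.828ms=1b
12) 3793.103ms=11b +172.414ms=1/2b
13) 3965.517ms=23/2b +172.414ms=1/2b
Σ=12b of 12 (174bpm 4/4) — PASS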